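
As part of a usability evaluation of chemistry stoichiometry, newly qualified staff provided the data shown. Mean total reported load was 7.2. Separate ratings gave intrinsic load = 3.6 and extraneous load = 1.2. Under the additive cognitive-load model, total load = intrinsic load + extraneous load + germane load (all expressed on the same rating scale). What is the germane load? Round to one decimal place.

2.4

germane load = total − intrinsic − extraneous
             = 7.2 − 3.6 − 1.2 = 2.4.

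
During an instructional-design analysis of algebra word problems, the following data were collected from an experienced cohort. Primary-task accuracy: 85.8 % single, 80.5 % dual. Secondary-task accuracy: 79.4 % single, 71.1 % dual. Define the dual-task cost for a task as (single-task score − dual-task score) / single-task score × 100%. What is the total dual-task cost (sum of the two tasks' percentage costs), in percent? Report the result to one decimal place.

16.6

Primary cost = (85.8 − 80.5) / 85.8 × 100% = 6.1772%.
Secondary cost = (79.4 − 71.1) / 79.4 × 100% = 10.4534%.
Total = 6.1772% + 10.4534% = 16.6306% ≈ 16.6%.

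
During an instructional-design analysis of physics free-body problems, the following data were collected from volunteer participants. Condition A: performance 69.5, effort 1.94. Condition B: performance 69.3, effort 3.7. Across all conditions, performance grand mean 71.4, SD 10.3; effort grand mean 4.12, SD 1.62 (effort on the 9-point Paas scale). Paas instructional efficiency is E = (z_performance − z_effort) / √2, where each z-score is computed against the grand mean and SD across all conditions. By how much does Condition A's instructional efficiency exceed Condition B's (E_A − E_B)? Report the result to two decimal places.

0.78

Condition A: z_P = (69.5 − 71.4)/10.3 = -0.1845; z_E = (1.94 − 4.12)/1.62 = -1.3457; E_A = (-0.1845 − (-1.3457))/√2 = 0.8211.
Condition B: z_P = (69.3 − 71.4)/10.3 = -0.2039; z_E = (3.7 − 4.12)/1.62 = -0.2593; E_B = (-0.2039 − (-0.2593))/√2 = 0.0392.
E_A − E_B = 0.8211 − 0.0392 = 0.7819 ≈ 0.78.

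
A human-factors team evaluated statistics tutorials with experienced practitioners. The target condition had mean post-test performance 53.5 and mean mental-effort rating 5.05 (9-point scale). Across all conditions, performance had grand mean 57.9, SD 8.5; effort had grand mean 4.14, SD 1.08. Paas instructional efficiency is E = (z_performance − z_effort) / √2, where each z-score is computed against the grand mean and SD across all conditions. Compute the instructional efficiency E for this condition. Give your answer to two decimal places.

z_performance = (53.5 − 57.9) / 8.5 = -4.4000 / 8.5 = -0.5176.
z_effort = (5.05 − 4.14) / 1.08 = 0.9100 / 1.08 = 0.8426.
z_P − z_E = -0.5176 − 0.8426 = -1.3602.
E = -1.3602 / √2 = -1.3602 / 1.41421 = -0.9618 ≈ -0.96.

-0.96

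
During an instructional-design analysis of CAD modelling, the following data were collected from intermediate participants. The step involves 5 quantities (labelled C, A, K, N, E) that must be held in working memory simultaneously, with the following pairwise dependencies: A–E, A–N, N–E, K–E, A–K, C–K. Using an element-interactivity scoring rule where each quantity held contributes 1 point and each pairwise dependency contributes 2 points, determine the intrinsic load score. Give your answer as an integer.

17

Count of quantities held simultaneously: 5.
Count of pairwise dependencies listed: 6.
Element contribution: 5 × 1 = 5.
Interaction contribution: 6 × 2 = 12.
Intrinsic load = 5 + 12 = 17.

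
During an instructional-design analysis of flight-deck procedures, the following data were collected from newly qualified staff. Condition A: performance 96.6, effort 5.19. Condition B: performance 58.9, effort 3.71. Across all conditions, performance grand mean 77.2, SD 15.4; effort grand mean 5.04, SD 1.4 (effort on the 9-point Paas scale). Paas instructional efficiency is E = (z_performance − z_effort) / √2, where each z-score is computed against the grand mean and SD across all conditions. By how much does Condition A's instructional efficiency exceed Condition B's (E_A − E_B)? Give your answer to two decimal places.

Condition A: z_P = (96.6 − 77.2)/15.4 = 1.2597; z_E = (5.19 − 5.04)/1.4 = 0.1071; E_A = (1.2597 − 0.1071)/√2 = 0.8150.
Condition B: z_P = (58.9 − 77.2)/15.4 = -1.1883; z_E = (3.71 − 5.04)/1.4 = -0.9500; E_B = (-1.1883 − (-0.9500))/√2 = -0.1685.
E_A − E_B = 0.8150 − (-0.1685) = 0.9835 ≈ 0.98.

0.98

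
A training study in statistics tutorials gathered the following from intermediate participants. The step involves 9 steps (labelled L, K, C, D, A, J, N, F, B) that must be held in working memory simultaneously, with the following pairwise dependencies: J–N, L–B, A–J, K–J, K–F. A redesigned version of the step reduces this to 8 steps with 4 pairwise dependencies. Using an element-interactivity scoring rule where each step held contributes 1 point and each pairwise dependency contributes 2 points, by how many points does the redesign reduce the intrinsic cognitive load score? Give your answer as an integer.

3

Original: 9 × 1 + 5 × 2 = 9 + 10 = 19.
Redesigned: 8 × 1 + 4 × 2 = 8 + 8 = 16.
Reduction = 19 − 16 = 3.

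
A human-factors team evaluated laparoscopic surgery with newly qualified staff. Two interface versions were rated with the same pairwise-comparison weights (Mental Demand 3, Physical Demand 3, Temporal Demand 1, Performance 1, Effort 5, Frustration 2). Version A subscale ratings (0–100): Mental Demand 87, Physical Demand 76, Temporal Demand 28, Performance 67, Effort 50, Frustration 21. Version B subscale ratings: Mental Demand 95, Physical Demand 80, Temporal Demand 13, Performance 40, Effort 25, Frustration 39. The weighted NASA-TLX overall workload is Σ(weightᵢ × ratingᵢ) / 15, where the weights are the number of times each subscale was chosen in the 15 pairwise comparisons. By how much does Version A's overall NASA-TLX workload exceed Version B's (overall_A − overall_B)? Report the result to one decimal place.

6.3

Version A weighted sum = 3·87 + 3·76 + 1·28 + 1·67 + 5·50 + 2·21 = 261 + 228 + 28 + 67 + 250 + 42 = 876; overall_A = 876/15 = 58.4000.
Version B weighted sum = 3·95 + 3·80 + 1·13 + 1·40 + 5·25 + 2·39 = 285 + 240 + 13 + 40 + 125 + 78 = 781; overall_B = 781/15 = 52.0667.
Difference = 58.4000 − 52.0667 = 6.3333 ≈ 6.3.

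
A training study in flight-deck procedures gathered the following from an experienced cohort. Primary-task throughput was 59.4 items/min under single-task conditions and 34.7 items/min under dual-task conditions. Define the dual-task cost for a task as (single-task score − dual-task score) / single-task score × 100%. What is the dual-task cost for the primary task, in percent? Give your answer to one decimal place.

Cost = (59.4 − 34.7) / 59.4 × 100%
     = 24.7000 / 59.4 × 100% = 41.5825%.
≈ 41.6%.

41.6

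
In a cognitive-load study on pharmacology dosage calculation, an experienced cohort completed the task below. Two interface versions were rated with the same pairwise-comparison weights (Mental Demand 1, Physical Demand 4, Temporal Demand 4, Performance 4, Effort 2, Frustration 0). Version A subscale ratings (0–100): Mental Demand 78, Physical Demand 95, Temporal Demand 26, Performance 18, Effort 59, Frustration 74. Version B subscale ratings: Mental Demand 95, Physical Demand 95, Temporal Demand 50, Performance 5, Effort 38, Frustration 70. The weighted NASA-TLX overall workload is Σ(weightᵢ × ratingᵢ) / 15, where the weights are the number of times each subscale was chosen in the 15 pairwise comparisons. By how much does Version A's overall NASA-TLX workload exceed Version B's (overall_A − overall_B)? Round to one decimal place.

Version A weighted sum = 1·78 + 4·95 + 4·26 + 4·18 + 2·59 + 0·74 = 78 + 380 + 104 + 72 + 118 + 0 = 752; overall_A = 752/15 = 50.1333.
Version B weighted sum = 1·95 + 4·95 + 4·50 + 4·5 + 2·38 + 0·70 = 95 + 380 + 200 + 20 + 76 + 0 = 771; overall_B = 771/15 = 51.4000.
Difference = 50.1333 − 51.4000 = -1.2667 ≈ -1.3.

-1.3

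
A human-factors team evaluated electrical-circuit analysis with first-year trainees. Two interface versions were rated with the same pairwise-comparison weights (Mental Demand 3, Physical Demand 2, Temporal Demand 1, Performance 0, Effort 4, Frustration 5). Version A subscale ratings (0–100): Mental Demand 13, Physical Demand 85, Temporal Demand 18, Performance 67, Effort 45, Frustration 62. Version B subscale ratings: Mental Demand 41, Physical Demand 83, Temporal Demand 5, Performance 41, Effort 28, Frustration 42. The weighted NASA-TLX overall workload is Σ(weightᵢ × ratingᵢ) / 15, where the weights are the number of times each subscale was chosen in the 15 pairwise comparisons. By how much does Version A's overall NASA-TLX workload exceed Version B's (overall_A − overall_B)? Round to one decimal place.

Version A weighted sum = 3·13 + 2·85 + 1·18 + 0·67 + 4·45 + 5·62 = 39 + 170 + 18 + 0 + 180 + 310 = 717; overall_A = 717/15 = 47.8000.
Version B weighted sum = 3·41 + 2·83 + 1·5 + 0·41 + 4·28 + 5·42 = 123 + 166 + 5 + 0 + 112 + 210 = 616; overall_B = 616/15 = 41.0667.
Difference = 47.8000 − 41.0667 = 6.7333 ≈ 6.7.

6.7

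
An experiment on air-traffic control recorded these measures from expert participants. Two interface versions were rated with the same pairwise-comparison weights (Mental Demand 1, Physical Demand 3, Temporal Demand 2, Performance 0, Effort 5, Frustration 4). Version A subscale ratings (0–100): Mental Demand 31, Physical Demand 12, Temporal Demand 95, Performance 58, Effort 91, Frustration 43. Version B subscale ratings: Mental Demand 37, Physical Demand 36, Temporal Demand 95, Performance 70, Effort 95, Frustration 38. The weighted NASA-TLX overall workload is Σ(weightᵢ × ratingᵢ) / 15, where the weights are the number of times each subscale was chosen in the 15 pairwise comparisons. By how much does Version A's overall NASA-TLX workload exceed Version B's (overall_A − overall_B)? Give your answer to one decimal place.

Version A weighted sum = 1·31 + 3·12 + 2·95 + 0·58 + 5·91 + 4·43 = 31 + 36 + 190 + 0 + 455 + 172 = 884; overall_A = 884/15 = 58.9333.
Version B weighted sum = 1·37 + 3·36 + 2·95 + 0·70 + 5·95 + 4·38 = 37 + 108 + 190 + 0 + 475 + 152 = 962; overall_B = 962/15 = 64.1333.
Difference = 58.9333 − 64.1333 = -5.2000 ≈ -5.2.

-5.2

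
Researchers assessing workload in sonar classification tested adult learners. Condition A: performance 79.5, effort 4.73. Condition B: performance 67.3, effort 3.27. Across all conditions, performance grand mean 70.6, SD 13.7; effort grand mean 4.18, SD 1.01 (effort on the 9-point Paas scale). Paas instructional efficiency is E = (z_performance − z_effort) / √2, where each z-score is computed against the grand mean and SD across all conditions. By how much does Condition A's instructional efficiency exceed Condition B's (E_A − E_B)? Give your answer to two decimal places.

-0.39

Condition A: z_P = (79.5 − 70.6)/13.7 = 0.6496; z_E = (4.73 − 4.18)/1.01 = 0.5446; E_A = (0.6496 − 0.5446)/√2 = 0.0742.
Condition B: z_P = (67.3 − 70.6)/13.7 = -0.2409; z_E = (3.27 − 4.18)/1.01 = -0.9010; E_B = (-0.2409 − (-0.9010))/√2 = 0.4668.
E_A − E_B = 0.0742 − 0.4668 = -0.3926 ≈ -0.39.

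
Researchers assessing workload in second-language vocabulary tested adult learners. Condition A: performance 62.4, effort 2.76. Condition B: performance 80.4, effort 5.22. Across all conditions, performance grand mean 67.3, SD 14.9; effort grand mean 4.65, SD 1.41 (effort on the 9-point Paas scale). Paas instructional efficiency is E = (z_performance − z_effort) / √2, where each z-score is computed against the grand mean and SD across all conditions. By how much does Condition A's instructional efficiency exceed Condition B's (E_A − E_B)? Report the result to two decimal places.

Condition A: z_P = (62.4 − 67.3)/14.9 = -0.3289; z_E = (2.76 − 4.65)/1.41 = -1.3404; E_A = (-0.3289 − (-1.3404))/√2 = 0.7152.
Condition B: z_P = (80.4 − 67.3)/14.9 = 0.8792; z_E = (5.22 − 4.65)/1.41 = 0.4043; E_B = (0.8792 − 0.4043)/√2 = 0.3358.
E_A − E_B = 0.7152 − 0.3358 = 0.3794 ≈ 0.38.

0.38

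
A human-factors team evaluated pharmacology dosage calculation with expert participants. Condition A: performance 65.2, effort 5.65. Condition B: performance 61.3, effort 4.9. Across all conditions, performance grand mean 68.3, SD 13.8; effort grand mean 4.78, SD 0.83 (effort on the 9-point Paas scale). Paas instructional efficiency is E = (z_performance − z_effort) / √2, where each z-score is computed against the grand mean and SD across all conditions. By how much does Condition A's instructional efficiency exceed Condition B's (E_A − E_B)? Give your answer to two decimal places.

Condition A: z_P = (65.2 − 68.3)/13.8 = -0.2246; z_E = (5.65 − 4.78)/0.83 = 1.0482; E_A = (-0.2246 − 1.0482)/√2 = -0.9000.
Condition B: z_P = (61.3 − 68.3)/13.8 = -0.5072; z_E = (4.9 − 4.78)/0.83 = 0.1446; E_B = (-0.5072 − 0.1446)/√2 = -0.4609.
E_A − E_B = -0.9000 − (-0.4609) = -0.4391 ≈ -0.44.

-0.44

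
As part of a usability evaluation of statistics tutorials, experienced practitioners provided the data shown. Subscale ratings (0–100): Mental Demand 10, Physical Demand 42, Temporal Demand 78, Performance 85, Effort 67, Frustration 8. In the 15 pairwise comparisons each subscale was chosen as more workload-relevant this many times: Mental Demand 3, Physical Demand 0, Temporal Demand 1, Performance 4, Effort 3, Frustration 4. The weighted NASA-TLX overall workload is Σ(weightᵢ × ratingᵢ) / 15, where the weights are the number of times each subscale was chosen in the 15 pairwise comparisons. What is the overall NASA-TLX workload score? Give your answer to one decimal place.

45.4

The tallies are the weights (they sum to 15).
Weighted sum = 3·10 + 0·42 + 1·78 + 4·85 + 3·67 + 4·8
            = 30 + 0 + 78 + 340 + 201 + 32 = 681.
Overall workload = 681 / 15 = 45.4000 ≈ 45.4.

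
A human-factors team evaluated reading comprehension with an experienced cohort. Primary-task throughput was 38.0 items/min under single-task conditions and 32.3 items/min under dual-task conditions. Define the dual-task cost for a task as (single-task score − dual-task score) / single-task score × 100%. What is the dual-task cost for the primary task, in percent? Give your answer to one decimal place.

15.0

Cost = (38.0 − 32.3) / 38.0 × 100%
     = 5.7000 / 38.0 × 100% = 15.0000%.
≈ 15.0%.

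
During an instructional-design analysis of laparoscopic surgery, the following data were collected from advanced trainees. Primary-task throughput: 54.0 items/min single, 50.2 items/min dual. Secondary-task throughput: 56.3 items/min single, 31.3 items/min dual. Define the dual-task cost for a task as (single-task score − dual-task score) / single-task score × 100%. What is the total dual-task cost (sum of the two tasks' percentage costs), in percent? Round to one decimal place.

51.4

Primary cost = (54.0 − 50.2) / 54.0 × 100% = 7.0370%.
Secondary cost = (56.3 − 31.3) / 56.3 × 100% = 44.4050%.
Total = 7.0370% + 44.4050% = 51.4420% ≈ 51.4%.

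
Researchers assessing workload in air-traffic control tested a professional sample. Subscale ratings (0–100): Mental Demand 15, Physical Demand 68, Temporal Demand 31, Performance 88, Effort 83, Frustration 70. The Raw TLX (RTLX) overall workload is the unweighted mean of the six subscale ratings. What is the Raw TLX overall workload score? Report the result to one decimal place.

59.2

Sum of ratings = 15 + 68 + 31 + 88 + 83 + 70 = 355.
RTLX = 355 / 6 = 59.1667 ≈ 59.2.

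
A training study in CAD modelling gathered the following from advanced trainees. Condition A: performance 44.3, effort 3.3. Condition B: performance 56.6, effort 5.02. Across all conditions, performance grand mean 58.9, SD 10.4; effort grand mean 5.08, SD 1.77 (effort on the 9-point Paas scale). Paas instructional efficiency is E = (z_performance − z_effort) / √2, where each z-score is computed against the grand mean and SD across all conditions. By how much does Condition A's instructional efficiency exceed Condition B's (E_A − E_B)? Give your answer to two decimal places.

-0.15

Condition A: z_P = (44.3 − 58.9)/10.4 = -1.4038; z_E = (3.3 − 5.08)/1.77 = -1.0056; E_A = (-1.4038 − (-1.0056))/√2 = -0.2816.
Condition B: z_P = (56.6 − 58.9)/10.4 = -0.2212; z_E = (5.02 − 5.08)/1.77 = -0.0339; E_B = (-0.2212 − (-0.0339))/√2 = -0.1324.
E_A − E_B = -0.2816 − (-0.1324) = -0.1492 ≈ -0.15.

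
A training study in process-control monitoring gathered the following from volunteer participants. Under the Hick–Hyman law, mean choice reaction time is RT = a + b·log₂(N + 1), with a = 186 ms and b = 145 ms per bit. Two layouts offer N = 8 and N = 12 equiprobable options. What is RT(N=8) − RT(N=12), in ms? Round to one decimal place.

-76.9

RT(8) = 186 + 145·log₂(9) = 186 + 145·3.1699 = 645.6355 ms.
RT(12) = 186 + 145·log₂(13) = 186 + 145·3.7004 = 722.5580 ms.
Difference = 645.6355 − 722.5580 = -76.9225 ≈ -76.9 ms.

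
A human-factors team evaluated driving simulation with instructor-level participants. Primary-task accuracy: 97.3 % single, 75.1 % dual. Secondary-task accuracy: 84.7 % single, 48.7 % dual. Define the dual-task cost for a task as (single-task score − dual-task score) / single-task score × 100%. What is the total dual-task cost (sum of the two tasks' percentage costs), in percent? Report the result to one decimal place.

65.3

Primary cost = (97.3 − 75.1) / 97.3 × 100% = 22.8160%.
Secondary cost = (84.7 − 48.7) / 84.7 × 100% = 42.5030%.
Total = 22.8160% + 42.5030% = 65.3190% ≈ 65.3%.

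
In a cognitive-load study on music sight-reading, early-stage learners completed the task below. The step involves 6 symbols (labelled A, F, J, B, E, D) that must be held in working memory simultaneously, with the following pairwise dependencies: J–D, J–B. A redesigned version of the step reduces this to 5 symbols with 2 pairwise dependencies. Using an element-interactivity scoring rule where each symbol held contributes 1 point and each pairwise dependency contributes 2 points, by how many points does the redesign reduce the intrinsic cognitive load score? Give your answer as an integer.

Original: 6 × 1 + 2 × 2 = 6 + 4 = 10.
Redesigned: 5 × 1 + 2 × 2 = 5 + 4 = 9.
Reduction = 10 − 9 = 1.

1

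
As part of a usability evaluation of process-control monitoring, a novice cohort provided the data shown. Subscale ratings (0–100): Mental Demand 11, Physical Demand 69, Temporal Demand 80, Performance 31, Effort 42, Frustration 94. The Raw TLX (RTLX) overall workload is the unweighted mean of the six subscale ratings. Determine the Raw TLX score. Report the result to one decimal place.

Sum of ratings = 11 + 69 + 80 + 31 + 42 + 94 = 327.
RTLX = 327 / 6 = 54.5000 ≈ 54.5.

54.5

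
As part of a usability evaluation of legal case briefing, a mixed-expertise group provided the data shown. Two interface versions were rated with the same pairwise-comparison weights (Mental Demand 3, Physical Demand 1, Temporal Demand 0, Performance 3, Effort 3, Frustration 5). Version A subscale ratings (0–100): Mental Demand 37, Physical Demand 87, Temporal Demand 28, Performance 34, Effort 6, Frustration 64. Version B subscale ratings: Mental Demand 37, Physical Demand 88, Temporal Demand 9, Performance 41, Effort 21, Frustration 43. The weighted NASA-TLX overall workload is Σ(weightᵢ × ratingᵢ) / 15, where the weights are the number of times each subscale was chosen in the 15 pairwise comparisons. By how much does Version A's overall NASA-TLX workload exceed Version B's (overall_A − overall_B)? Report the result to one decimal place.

Version A weighted sum = 3·37 + 1·87 + 0·28 + 3·34 + 3·6 + 5·64 = 111 + 87 + 0 + 102 + 18 + 320 = 638; overall_A = 638/15 = 42.5333.
Version B weighted sum = 3·37 + 1·88 + 0·9 + 3·41 + 3·21 + 5·43 = 111 + 88 + 0 + 123 + 63 + 215 = 600; overall_B = 600/15 = 40.0000.
Difference = 42.5333 − 40.0000 = 2.5333 ≈ 2.5.

2.5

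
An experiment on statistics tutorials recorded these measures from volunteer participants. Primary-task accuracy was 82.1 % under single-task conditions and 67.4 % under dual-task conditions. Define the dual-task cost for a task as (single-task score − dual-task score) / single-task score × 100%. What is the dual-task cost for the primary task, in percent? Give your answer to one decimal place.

Cost = (82.1 − 67.4) / 82.1 × 100%
     = 14.7000 / 82.1 × 100% = 17.9050%.
≈ 17.9%.

17.9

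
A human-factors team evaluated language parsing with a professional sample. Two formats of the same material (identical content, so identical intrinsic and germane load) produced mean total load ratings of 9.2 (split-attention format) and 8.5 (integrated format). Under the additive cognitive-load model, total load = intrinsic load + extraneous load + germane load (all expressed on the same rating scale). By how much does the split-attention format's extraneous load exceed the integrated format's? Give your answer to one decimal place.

0.7

Intrinsic and germane load are equal across formats, so the difference in total load equals the difference in extraneous load.
Extraneous-load difference = 9.2 − 8.5 = 0.7.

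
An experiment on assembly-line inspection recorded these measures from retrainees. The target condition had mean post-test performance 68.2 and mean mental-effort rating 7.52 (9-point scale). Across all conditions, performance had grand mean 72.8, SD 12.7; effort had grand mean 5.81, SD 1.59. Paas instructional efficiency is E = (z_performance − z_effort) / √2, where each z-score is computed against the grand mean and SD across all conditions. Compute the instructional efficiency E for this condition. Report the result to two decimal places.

z_performance = (68.2 − 72.8) / 12.7 = -4.6000 / 12.7 = -0.3622.
z_effort = (7.52 − 5.81) / 1.59 = 1.7100 / 1.59 = 1.0755.
z_P − z_E = -0.3622 − 1.0755 = -1.4377.
E = -1.4377 / √2 = -1.4377 / 1.41421 = -1.0166 ≈ -1.02.

-1.02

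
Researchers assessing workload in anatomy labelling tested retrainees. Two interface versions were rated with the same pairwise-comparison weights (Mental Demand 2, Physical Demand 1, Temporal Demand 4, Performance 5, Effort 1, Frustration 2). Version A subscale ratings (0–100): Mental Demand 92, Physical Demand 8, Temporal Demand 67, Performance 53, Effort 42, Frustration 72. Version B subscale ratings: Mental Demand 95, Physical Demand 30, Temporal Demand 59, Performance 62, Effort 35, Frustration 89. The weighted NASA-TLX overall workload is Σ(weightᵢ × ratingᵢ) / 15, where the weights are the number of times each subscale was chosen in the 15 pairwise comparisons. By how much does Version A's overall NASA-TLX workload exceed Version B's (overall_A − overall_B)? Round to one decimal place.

Version A weighted sum = 2·92 + 1·8 + 4·67 + 5·53 + 1·42 + 2·72 = 184 + 8 + 268 + 265 + 42 + 144 = 911; overall_A = 911/15 = 60.7333.
Version B weighted sum = 2·95 + 1·30 + 4·59 + 5·62 + 1·35 + 2·89 = 190 + 30 + 236 + 310 + 35 + 178 = 979; overall_B = 979/15 = 65.2667.
Difference = 60.7333 − 65.2667 = -4.5334 ≈ -4.5.

-4.5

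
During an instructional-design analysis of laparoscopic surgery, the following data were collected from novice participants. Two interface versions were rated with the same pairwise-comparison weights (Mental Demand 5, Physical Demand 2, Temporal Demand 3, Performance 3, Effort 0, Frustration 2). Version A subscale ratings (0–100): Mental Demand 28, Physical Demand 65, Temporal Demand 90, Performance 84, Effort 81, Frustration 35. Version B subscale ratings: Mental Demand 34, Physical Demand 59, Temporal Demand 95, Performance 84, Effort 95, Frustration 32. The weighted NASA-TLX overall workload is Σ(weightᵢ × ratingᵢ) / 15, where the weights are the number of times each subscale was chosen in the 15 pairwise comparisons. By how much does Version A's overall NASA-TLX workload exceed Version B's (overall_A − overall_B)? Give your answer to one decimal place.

Version A weighted sum = 5·28 + 2·65 + 3·90 + 3·84 + 0·81 + 2·35 = 140 + 130 + 270 + 252 + 0 + 70 = 862; overall_A = 862/15 = 57.4667.
Version B weighted sum = 5·34 + 2·59 + 3·95 + 3·84 + 0·95 + 2·32 = 170 + 118 + 285 + 252 + 0 + 64 = 889; overall_B = 889/15 = 59.2667.
Difference = 57.4667 − 59.2667 = -1.8000 ≈ -1.8.

-1.8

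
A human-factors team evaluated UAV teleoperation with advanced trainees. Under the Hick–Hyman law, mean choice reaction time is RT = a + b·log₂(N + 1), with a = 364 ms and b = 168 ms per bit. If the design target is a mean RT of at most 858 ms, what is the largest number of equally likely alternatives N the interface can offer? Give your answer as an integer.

Set 364 + 168·log₂(N + 1) ≤ 858.
log₂(N + 1) ≤ (858 − 364) / 168 = 2.9405.
N + 1 ≤ 2^2.9405 = 7.6768.
N ≤ 6.6768, so the largest integer N is 6.

6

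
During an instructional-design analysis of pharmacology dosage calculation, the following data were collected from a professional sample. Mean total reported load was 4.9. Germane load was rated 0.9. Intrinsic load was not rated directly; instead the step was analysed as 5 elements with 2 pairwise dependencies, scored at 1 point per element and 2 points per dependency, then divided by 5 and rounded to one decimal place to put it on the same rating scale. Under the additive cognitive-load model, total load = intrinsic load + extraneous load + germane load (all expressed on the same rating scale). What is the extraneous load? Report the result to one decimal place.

2.2

Intrinsic (element-interactivity): (5 × 1 + 2 × 2) / 5 = 9 / 5 = 1.8000 → 1.8.
extraneous load = total − intrinsic − germane
             = 4.9 − 1.8 − 0.9 = 2.2.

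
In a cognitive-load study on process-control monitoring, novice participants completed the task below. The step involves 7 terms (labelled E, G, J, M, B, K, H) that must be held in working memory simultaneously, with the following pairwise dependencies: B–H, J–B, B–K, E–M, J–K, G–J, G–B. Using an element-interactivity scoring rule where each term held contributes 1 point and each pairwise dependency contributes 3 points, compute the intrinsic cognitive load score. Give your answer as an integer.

28

Count of terms held simultaneously: 7.
Count of pairwise dependencies listed: 7.
Element contribution: 7 × 1 = 7.
Interaction contribution: 7 × 3 = 21.
Intrinsic load = 7 + 21 = 28.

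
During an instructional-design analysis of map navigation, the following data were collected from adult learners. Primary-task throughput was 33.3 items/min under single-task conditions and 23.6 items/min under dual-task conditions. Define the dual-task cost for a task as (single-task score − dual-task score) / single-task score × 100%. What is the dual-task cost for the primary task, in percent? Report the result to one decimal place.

Cost = (33.3 − 23.6) / 33.3 × 100%
     = 9.7000 / 33.3 × 100% = 29.1291%.
≈ 29.1%.

29.1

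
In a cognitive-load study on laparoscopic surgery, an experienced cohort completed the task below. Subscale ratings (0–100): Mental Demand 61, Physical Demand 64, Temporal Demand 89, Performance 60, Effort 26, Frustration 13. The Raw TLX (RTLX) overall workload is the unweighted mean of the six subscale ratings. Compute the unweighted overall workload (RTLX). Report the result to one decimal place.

52.2

Sum of ratings = 61 + 64 + 89 + 60 + 26 + 13 = 313.
RTLX = 313 / 6 = 52.1667 ≈ 52.2.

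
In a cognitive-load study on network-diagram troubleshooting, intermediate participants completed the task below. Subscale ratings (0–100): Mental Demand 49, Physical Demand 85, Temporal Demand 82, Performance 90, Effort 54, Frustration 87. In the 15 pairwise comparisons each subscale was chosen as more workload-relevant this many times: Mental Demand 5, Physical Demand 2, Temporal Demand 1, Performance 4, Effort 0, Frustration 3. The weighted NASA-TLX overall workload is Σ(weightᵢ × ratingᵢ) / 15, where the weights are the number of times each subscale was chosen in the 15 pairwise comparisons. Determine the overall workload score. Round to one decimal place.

The tallies are the weights (they sum to 15).
Weighted sum = 5·49 + 2·85 + 1·82 + 4·90 + 0·54 + 3·87
            = 245 + 170 + 82 + 360 + 0 + 261 = 1118.
Overall workload = 1118 / 15 = 74.5333 ≈ 74.5.

74.5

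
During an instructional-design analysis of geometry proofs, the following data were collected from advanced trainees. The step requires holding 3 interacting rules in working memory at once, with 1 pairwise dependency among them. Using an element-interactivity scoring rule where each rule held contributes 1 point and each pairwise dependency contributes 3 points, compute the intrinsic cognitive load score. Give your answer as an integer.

6

Element contribution: 3 × 1 = 3.
Interaction contribution: 1 × 3 = 3.
Intrinsic load = 3 + 3 = 6.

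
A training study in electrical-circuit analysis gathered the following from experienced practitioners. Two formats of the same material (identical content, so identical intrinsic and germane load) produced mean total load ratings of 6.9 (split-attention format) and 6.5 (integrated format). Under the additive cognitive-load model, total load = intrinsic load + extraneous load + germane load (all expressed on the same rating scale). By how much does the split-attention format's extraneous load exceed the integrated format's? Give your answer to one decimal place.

Intrinsic and germane load are equal across formats, so the difference in total load equals the difference in extraneous load.
Extraneous-load difference = 6.9 − 6.5 = 0.4.

0.4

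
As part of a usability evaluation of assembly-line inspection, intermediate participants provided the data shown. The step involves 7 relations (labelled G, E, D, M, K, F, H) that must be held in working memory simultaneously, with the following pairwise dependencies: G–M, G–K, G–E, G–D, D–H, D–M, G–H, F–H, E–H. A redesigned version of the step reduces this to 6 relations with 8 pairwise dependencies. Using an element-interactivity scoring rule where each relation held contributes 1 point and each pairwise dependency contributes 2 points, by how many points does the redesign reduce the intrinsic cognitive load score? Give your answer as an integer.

Original: 7 × 1 + 9 × 2 = 7 + 18 = 25.
Redesigned: 6 × 1 + 8 × 2 = 6 + 16 = 22.
Reduction = 25 − 22 = 3.

3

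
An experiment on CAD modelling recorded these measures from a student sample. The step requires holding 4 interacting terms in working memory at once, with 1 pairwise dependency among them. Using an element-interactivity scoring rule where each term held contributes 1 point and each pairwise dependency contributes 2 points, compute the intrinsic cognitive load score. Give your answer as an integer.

Element contribution: 4 × 1 = 4.
Interaction contribution: 1 × 2 = 2.
Intrinsic load = 4 + 2 = 6.

6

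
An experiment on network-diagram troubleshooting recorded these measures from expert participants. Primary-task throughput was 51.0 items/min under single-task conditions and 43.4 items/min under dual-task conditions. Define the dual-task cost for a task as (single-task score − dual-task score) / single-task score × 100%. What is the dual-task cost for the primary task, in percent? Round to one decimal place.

Cost = (51.0 − 43.4) / 51.0 × 100%
     = 7.6000 / 51.0 × 100% = 14.9020%.
≈ 14.9%.

14.9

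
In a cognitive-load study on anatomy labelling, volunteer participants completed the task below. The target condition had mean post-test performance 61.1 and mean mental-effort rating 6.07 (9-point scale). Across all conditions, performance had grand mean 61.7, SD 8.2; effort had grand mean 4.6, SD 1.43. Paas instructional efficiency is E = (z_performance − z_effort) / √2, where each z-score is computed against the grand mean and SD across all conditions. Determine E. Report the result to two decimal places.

z_performance = (61.1 − 61.7) / 8.2 = -0.6000 / 8.2 = -0.0732.
z_effort = (6.07 − 4.6) / 1.43 = 1.4700 / 1.43 = 1.0280.
z_P − z_E = -0.0732 − 1.0280 = -1.1012.
E = -1.1012 / √2 = -1.1012 / 1.41421 = -0.7787 ≈ -0.78.

-0.78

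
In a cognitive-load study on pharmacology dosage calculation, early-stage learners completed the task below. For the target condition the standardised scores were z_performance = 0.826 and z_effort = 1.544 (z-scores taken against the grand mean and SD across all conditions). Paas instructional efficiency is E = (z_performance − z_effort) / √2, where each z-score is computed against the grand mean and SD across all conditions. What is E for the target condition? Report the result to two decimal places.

z_P − z_E = 0.826 − 1.544 = -0.7180.
E = -0.7180 / √2 = -0.7180 / 1.41421 = -0.5077 ≈ -0.51.

-0.51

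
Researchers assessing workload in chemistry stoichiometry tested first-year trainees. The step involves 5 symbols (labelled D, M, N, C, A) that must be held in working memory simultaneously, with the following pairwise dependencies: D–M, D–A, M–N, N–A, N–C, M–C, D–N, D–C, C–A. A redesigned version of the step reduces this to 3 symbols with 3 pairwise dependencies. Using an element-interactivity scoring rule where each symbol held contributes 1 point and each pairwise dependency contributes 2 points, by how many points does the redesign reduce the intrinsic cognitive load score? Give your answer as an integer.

Original: 5 × 1 + 9 × 2 = 5 + 18 = 23.
Redesigned: 3 × 1 + 3 × 2 = 3 + 6 = 9.
Reduction = 23 − 9 = 14.

14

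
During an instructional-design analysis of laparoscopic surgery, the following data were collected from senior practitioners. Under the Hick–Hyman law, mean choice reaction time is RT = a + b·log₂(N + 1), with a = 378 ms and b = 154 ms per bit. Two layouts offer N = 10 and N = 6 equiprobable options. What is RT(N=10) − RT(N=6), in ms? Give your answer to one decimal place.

RT(10) = 378 + 154·log₂(11) = 378 + 154·3.4594 = 910.7476 ms.
RT(6) = 378 + 154·log₂(7) = 378 + 154·2.8074 = 810.3396 ms.
Difference = 910.7476 − 810.3396 = 100.4080 ≈ 100.4 ms.

100.4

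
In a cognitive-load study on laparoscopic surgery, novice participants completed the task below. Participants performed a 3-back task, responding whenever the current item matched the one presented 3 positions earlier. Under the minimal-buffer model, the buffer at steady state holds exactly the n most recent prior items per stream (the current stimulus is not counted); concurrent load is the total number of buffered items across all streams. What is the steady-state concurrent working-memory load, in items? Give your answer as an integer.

The buffer holds the 3 most recent prior items.
Steady-state concurrent load = 3 items.

3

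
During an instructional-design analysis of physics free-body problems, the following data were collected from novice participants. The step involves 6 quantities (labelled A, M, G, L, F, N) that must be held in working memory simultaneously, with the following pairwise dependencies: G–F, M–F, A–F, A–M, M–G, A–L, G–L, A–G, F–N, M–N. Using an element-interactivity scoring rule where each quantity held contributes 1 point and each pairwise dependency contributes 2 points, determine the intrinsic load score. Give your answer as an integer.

Count of quantities held simultaneously: 6.
Count of pairwise dependencies listed: 10.
Element contribution: 6 × 1 = 6.
Interaction contribution: 10 × 2 = 20.
Intrinsic load = 6 + 20 = 26.

26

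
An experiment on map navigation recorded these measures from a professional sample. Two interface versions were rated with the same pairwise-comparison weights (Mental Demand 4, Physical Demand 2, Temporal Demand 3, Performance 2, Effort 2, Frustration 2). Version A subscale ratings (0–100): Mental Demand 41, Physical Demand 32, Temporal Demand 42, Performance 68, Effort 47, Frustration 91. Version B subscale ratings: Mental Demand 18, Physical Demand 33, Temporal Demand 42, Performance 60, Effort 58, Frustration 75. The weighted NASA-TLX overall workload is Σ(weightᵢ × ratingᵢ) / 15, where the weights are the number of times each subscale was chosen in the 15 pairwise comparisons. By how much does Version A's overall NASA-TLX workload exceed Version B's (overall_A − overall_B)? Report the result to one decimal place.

Version A weighted sum = 4·41 + 2·32 + 3·42 + 2·68 + 2·47 + 2·91 = 164 + 64 + 126 + 136 + 94 + 182 = 766; overall_A = 766/15 = 51.0667.
Version B weighted sum = 4·18 + 2·33 + 3·42 + 2·60 + 2·58 + 2·75 = 72 + 66 + 126 + 120 + 116 + 150 = 650; overall_B = 650/15 = 43.3333.
Difference = 51.0667 − 43.3333 = 7.7334 ≈ 7.7.

7.7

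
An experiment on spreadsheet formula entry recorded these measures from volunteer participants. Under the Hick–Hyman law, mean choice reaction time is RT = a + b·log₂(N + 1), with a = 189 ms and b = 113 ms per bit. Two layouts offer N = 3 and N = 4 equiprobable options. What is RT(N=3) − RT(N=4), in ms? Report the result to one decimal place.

RT(3) = 189 + 113·log₂(4) = 189 + 113·2.0000 = 415.0000 ms.
RT(4) = 189 + 113·log₂(5) = 189 + 113·2.3219 = 451.3747 ms.
Difference = 415.0000 − 451.3747 = -36.3747 ≈ -36.4 ms.

-36.4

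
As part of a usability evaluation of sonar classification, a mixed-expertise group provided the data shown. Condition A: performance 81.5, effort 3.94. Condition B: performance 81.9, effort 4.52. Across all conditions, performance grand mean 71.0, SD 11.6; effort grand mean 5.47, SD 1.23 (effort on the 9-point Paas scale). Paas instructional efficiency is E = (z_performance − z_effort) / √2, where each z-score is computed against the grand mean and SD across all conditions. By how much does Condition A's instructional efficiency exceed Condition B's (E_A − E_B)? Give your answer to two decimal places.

0.31

Condition A: z_P = (81.5 − 71.0)/11.6 = 0.9052; z_E = (3.94 − 5.47)/1.23 = -1.2439; E_A = (0.9052 − (-1.2439))/√2 = 1.5196.
Condition B: z_P = (81.9 − 71.0)/11.6 = 0.9397; z_E = (4.52 − 5.47)/1.23 = -0.7724; E_B = (0.9397 − (-0.7724))/√2 = 1.2106.
E_A − E_B = 1.5196 − 1.2106 = 0.3090 ≈ 0.31.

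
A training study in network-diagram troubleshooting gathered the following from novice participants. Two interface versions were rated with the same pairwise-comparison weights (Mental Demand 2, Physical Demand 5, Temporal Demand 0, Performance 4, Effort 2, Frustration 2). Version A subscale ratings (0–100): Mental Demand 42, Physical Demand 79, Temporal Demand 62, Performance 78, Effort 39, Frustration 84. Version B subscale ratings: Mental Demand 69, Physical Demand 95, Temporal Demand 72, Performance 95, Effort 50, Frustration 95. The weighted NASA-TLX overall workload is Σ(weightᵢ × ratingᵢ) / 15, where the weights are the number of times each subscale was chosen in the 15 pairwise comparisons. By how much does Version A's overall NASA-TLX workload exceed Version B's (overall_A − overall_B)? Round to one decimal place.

-16.4

Version A weighted sum = 2·42 + 5·79 + 0·62 + 4·78 + 2·39 + 2·84 = 84 + 395 + 0 + 312 + 78 + 168 = 1037; overall_A = 1037/15 = 69.1333.
Version B weighted sum = 2·69 + 5·95 + 0·72 + 4·95 + 2·50 + 2·95 = 138 + 475 + 0 + 380 + 100 + 190 = 1283; overall_B = 1283/15 = 85.5333.
Difference = 69.1333 − 85.5333 = -16.4000 ≈ -16.4.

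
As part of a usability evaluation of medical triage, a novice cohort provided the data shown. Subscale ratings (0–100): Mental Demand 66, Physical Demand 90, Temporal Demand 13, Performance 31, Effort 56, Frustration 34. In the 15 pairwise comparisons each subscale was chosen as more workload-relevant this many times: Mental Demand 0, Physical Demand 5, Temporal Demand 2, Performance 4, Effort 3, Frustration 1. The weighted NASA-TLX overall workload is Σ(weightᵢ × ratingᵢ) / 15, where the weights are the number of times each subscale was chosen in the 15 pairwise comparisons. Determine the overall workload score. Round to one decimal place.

53.5

The tallies are the weights (they sum to 15).
Weighted sum = 0·66 + 5·90 + 2·13 + 4·31 + 3·56 + 1·34
            = 0 + 450 + 26 + 124 + 168 + 34 = 802.
Overall workload = 802 / 15 = 53.4667 ≈ 53.5.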